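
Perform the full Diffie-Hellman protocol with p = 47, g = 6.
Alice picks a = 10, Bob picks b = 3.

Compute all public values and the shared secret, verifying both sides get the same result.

Step 1: A = g^a mod p = 6^10 mod 47 = 18.
Step 2: B = g^b mod p = 6^3 mod 47 = 28.
Step 3: Alice computes s = B^a mod p = 28^10 mod 47 = 4.
Step 4: Bob computes s = A^b mod p = 18^3 mod 47 = 4.
Both sides agree: shared secret = 4.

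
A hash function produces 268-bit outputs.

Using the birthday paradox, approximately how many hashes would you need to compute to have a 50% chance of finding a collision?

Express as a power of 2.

Step 1: The birthday paradox gives collision probability ~50% after sqrt(2^n) = 2^(n/2) hashes.
Step 2: For 268-bit output: 2^(268/2) = 2^134.
Step 3: Approximately 2^134 hash computations needed.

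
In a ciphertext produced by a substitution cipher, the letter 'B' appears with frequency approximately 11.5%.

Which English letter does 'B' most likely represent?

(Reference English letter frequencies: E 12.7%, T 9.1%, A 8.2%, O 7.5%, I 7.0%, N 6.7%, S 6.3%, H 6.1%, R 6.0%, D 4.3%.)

Step 1: The observed frequency is 11.5%.
Step 2: Compare with English frequencies:
  E: 12.7% (difference: 1.2%) <-- closest
  T: 9.1% (difference: 2.4%)
  A: 8.2% (difference: 3.3%)
  O: 7.5% (difference: 4.0%)
  I: 7.0% (difference: 4.5%)
  N: 6.7% (difference: 4.8%)
  S: 6.3% (difference: 5.2%)
  H: 6.1% (difference: 5.4%)
  R: 6.0% (difference: 5.5%)
  D: 4.3% (difference: 7.2%)
Step 3: 'B' most likely represents 'E' (frequency 12.7%).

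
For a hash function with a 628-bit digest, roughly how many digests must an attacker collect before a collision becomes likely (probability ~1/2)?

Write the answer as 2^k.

Step 1: The birthday paradox gives collision probability ~50% after sqrt(2^n) = 2^(n/2) hashes.
Step 2: For 628-bit output: 2^(628/2) = 2^314.
Step 3: Approximately 2^314 hash computations needed.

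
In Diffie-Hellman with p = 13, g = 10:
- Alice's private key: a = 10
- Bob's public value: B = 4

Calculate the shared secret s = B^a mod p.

Step 1: s = B^a mod p = 4^10 mod 13.
  4^1 mod 13 = 4
  4^2 mod 13 = (4 * 4) mod 13 = 3
  4^3 mod 13 = (3 * 4) mod 13 = 12
  4^4 mod 13 = (12 * 4) mod 13 = 9
  4^5 mod 13 = (9 * 4) mod 13 = 10
  4^6 mod 13 = (10 * 4) mod 13 = 1
  4^7 mod 13 = (1 * 4) mod 13 = 4
  4^8 mod 13 = (4 * 4) mod 13 = 3
  4^9 mod 13 = (3 * 4) mod 13 = 12
  4^10 mod 13 = (12 * 4) mod 13 = 9
Result: shared secret = 9.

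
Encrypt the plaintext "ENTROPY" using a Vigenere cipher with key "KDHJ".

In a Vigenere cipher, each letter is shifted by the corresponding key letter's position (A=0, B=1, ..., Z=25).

Step 1: Repeat key to match plaintext length:
  Plaintext: ENTROPY
  Key:       KDHJKDH
Step 2: Encrypt each letter:
  E(4) + K(10) = (4+10) mod 26 = 14 = O
  N(13) + D(3) = (13+3) mod 26 = 16 = Q
  T(19) + H(7) = (19+7) mod 26 = 0 = A
  R(17) + J(9) = (17+9) mod 26 = 0 = A
  O(14) + K(10) = (14+10) mod 26 = 24 = Y
  P(15) + D(3) = (15+3) mod 26 = 18 = S
  Y(24) + H(7) = (24+7) mod 26 = 5 = F
Ciphertext: OQAAYSF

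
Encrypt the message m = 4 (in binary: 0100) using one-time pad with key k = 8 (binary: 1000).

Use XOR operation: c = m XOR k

Step 1: Write out the XOR operation bit by bit:
  Message: 0100
  Key:     1000
  XOR:     1100
Step 2: Convert to decimal: 1100 = 12.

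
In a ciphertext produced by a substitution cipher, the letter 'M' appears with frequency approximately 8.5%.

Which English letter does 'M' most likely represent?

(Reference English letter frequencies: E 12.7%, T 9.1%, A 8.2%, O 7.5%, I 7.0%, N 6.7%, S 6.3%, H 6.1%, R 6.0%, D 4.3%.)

Step 1: The observed frequency is 8.5%.
Step 2: Compare with English frequencies:
  E: 12.7% (difference: 4.2%)
  T: 9.1% (difference: 0.6%)
  A: 8.2% (difference: 0.3%) <-- closest
  O: 7.5% (difference: 1.0%)
  I: 7.0% (difference: 1.5%)
  N: 6.7% (difference: 1.8%)
  S: 6.3% (difference: 2.2%)
  H: 6.1% (difference: 2.4%)
  R: 6.0% (difference: 2.5%)
  D: 4.3% (difference: 4.2%)
Step 3: 'M' most likely represents 'A' (frequency 8.2%).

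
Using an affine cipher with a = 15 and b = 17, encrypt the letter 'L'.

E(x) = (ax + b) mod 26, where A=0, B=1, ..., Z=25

Step 1: Convert 'L' to number: x = 11.
Step 2: E(11) = (15 * 11 + 17) mod 26 = 182 mod 26 = 0.
Step 3: Convert 0 back to letter: A.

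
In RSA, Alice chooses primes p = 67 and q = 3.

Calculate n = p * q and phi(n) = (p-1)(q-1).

Step 1: n = p * q = 67 * 3 = 201.
Step 2: phi(n) = (p-1)(q-1) = 66 * 2 = 132.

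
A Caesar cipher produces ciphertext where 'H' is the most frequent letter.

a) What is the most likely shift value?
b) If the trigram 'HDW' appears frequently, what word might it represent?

Step 1: In English, 'E' is the most frequent letter (12.7%).
Step 2: The most frequent ciphertext letter is 'H' (position 7).
Step 3: Shift = (7 - 4) mod 26 = 3.
Step 4: Decrypt 'HDW' by shifting back 3:
  H -> E
  D -> A
  W -> T
Step 5: 'HDW' decrypts to 'EAT'.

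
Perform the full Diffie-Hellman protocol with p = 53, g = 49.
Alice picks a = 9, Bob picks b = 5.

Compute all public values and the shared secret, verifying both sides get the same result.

Step 1: A = g^a mod p = 49^9 mod 53 = 47.
Step 2: B = g^b mod p = 49^5 mod 53 = 36.
Step 3: Alice computes s = B^a mod p = 36^9 mod 53 = 15.
Step 4: Bob computes s = A^b mod p = 47^5 mod 53 = 15.
Both sides agree: shared secret = 15.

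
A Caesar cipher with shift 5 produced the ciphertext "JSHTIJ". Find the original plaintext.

Step 1: Reverse the shift by subtracting 5 from each letter position.
  J (position 9) -> position (9-5) mod 26 = 4 -> E
  S (position 18) -> position (18-5) mod 26 = 13 -> N
  H (position 7) -> position (7-5) mod 26 = 2 -> C
  T (position 19) -> position (19-5) mod 26 = 14 -> O
  I (position 8) -> position (8-5) mod 26 = 3 -> D
  J (position 9) -> position (9-5) mod 26 = 4 -> E
Decrypted message: ENCODE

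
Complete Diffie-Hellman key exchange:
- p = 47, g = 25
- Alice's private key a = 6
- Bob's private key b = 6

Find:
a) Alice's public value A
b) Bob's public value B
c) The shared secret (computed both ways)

Step 1: A = g^a mod p = 25^6 mod 47 = 18.
Step 2: B = g^b mod p = 25^6 mod 47 = 18.
Step 3: Alice computes s = B^a mod p = 18^6 mod 47 = 16.
Step 4: Bob computes s = A^b mod p = 18^6 mod 47 = 16.
Both sides agree: shared secret = 16.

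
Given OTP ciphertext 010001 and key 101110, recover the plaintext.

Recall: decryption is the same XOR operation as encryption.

Step 1: XOR ciphertext with key:
  Ciphertext: 010001
  Key:        101110
  XOR:        111111
Step 2: Plaintext = 111111 = 63 in decimal.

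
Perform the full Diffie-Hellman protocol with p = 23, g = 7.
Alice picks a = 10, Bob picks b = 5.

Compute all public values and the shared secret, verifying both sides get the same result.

Step 1: A = g^a mod p = 7^10 mod 23 = 13.
Step 2: B = g^b mod p = 7^5 mod 23 = 17.
Step 3: Alice computes s = B^a mod p = 17^10 mod 23 = 4.
Step 4: Bob computes s = A^b mod p = 13^5 mod 23 = 4.
Both sides agree: shared secret = 4.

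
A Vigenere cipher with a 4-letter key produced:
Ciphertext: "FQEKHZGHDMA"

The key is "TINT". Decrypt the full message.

Step 1: Key 'TINT' has length 4. Extended key: TINTTINTTIN
Step 2: Decrypt each position:
  F(5) - T(19) = 12 = M
  Q(16) - I(8) = 8 = I
  E(4) - N(13) = 17 = R
  K(10) - T(19) = 17 = R
  H(7) - T(19) = 14 = O
  Z(25) - I(8) = 17 = R
  G(6) - N(13) = 19 = T
  H(7) - T(19) = 14 = O
  D(3) - T(19) = 10 = K
  M(12) - I(8) = 4 = E
  A(0) - N(13) = 13 = N
Plaintext: MIRRORTOKEN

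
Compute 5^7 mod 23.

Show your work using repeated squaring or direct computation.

Step 1: Compute 5^7 mod 23 step by step, reducing modulo 23 at each step.
  5^1 mod 23 = 5
  5^2 mod 23 = (5 * 5) mod 23 = 2
  5^3 mod 23 = (2 * 5) mod 23 = 10
  5^4 mod 23 = (10 * 5) mod 23 = 4
  5^5 mod 23 = (4 * 5) mod 23 = 20
  5^6 mod 23 = (20 * 5) mod 23 = 8
  5^7 mod 23 = (8 * 5) mod 23 = 17
Step 2: Result = 17.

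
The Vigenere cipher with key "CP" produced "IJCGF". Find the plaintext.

Step 1: Extend key: CPCPC
Step 2: Decrypt each letter (c - k) mod 26:
  I(8) - C(2) = (8-2) mod 26 = 6 = G
  J(9) - P(15) = (9-15) mod 26 = 20 = U
  C(2) - C(2) = (2-2) mod 26 = 0 = A
  G(6) - P(15) = (6-15) mod 26 = 17 = R
  F(5) - C(2) = (5-2) mod 26 = 3 = D
Plaintext: GUARD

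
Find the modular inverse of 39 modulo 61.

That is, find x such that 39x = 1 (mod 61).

Step 1: We need x such that 39 * x = 1 (mod 61).
Step 2: Using the extended Euclidean algorithm or trial:
  39 * 36 = 1404 = 23 * 61 + 1.
Step 3: Since 1404 mod 61 = 1, the inverse is x = 36.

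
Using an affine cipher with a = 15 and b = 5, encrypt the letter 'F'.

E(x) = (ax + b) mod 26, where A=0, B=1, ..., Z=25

Step 1: Convert 'F' to number: x = 5.
Step 2: E(5) = (15 * 5 + 5) mod 26 = 80 mod 26 = 2.
Step 3: Convert 2 back to letter: C.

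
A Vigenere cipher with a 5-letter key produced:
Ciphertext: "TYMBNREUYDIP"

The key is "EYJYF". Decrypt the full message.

Step 1: Key 'EYJYF' has length 5. Extended key: EYJYFEYJYFEY
Step 2: Decrypt each position:
  T(19) - E(4) = 15 = P
  Y(24) - Y(24) = 0 = A
  M(12) - J(9) = 3 = D
  B(1) - Y(24) = 3 = D
  N(13) - F(5) = 8 = I
  R(17) - E(4) = 13 = N
  E(4) - Y(24) = 6 = G
  U(20) - J(9) = 11 = L
  Y(24) - Y(24) = 0 = A
  D(3) - F(5) = 24 = Y
  I(8) - E(4) = 4 = E
  P(15) - Y(24) = 17 = R
Plaintext: PADDINGLAYER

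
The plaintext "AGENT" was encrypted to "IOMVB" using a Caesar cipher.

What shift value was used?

Step 1: Compare first letters: A (position 0) -> I (position 8).
Step 2: Shift = (8 - 0) mod 26 = 8.
The shift value is 8.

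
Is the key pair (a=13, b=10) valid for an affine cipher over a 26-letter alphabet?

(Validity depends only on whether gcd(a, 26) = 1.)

Step 1: Compute gcd(13, 26).
Step 2: gcd(13, 26) = 13.
Since gcd = 13 != 1, 13 shares a common factor with 26, so it cannot be used.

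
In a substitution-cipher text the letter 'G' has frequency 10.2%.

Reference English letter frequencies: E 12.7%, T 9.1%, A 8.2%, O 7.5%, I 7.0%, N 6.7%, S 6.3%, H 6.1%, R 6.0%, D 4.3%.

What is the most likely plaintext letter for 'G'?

Step 1: The observed frequency is 10.2%.
Step 2: Compare with English frequencies:
  E: 12.7% (difference: 2.5%)
  T: 9.1% (difference: 1.1%) <-- closest
  A: 8.2% (difference: 2.0%)
  O: 7.5% (difference: 2.7%)
  I: 7.0% (difference: 3.2%)
  N: 6.7% (difference: 3.5%)
  S: 6.3% (difference: 3.9%)
  H: 6.1% (difference: 4.1%)
  R: 6.0% (difference: 4.2%)
  D: 4.3% (difference: 5.9%)
Step 3: 'G' most likely represents 'T' (frequency 9.1%).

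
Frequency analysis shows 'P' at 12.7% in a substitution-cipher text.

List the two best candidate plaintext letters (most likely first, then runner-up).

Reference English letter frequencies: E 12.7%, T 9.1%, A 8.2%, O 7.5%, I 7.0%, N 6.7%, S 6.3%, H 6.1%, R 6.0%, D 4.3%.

Step 1: Observed frequency of 'P' is 12.7%.
Step 2: Compute distances to each reference frequency and sort:
  E (12.7%): difference = 0.0% <-- BEST
  T (9.1%): difference = 3.6% <-- RUNNER-UP
  A (8.2%): difference = 4.5%
  O (7.5%): difference = 5.2%
  I (7.0%): difference = 5.7%
Step 3: Most likely is 'E' (12.7%, diff 0.0%); second most likely is 'T' (9.1%, diff 3.6%).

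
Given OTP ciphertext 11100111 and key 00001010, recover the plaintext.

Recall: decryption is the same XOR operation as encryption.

Step 1: XOR ciphertext with key:
  Ciphertext: 11100111
  Key:        00001010
  XOR:        11101101
Step 2: Plaintext = 11101101 = 237 in decimal.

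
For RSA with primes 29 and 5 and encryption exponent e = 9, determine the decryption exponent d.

Step 1: n = 29 * 5 = 145.
Step 2: phi(n) = 28 * 4 = 112.
Step 3: Find d such that 9 * d = 1 (mod 112).
Step 4: d = 9^(-1) mod 112 = 25.
Verification: 9 * 25 = 225 = 2 * 112 + 1.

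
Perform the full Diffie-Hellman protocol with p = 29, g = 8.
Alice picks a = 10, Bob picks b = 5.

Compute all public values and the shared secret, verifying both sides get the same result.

Step 1: A = g^a mod p = 8^10 mod 29 = 4.
Step 2: B = g^b mod p = 8^5 mod 29 = 27.
Step 3: Alice computes s = B^a mod p = 27^10 mod 29 = 9.
Step 4: Bob computes s = A^b mod p = 4^5 mod 29 = 9.
Both sides agree: shared secret = 9.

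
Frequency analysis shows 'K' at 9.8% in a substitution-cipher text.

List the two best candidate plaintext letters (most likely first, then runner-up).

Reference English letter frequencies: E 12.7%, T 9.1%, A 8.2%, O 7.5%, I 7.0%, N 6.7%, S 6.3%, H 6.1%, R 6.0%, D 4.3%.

Step 1: Observed frequency of 'K' is 9.8%.
Step 2: Compute distances to each reference frequency and sort:
  T (9.1%): difference = 0.7% <-- BEST
  A (8.2%): difference = 1.6% <-- RUNNER-UP
  O (7.5%): difference = 2.3%
  I (7.0%): difference = 2.8%
  E (12.7%): difference = 2.9%
Step 3: Most likely is 'T' (9.1%, diff 0.7%); second most likely is 'A' (8.2%, diff 1.6%).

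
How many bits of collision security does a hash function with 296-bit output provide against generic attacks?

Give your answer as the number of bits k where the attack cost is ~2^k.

Step 1: The hash has a 296-bit output.
Step 2: Collision resistance means it should be infeasible to find any x != y with h(x) = h(y).
By the birthday bound, a generic collision search succeeds after about sqrt(2^296) = 2^(296/2) = 2^148 evaluations.
Step 3: Security level = 148 bits.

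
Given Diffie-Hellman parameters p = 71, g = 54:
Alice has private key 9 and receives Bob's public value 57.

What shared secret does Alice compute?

Step 1: s = B^a mod p = 57^9 mod 71.
  57^1 mod 71 = 57
  57^2 mod 71 = (57 * 57) mod 71 = 54
  57^3 mod 71 = (54 * 57) mod 71 = 25
  57^4 mod 71 = (25 * 57) mod 71 = 5
  57^5 mod 71 = (5 * 57) mod 71 = 1
  57^6 mod 71 = (1 * 57) mod 71 = 57
  57^7 mod 71 = (57 * 57) mod 71 = 54
  57^8 mod 71 = (54 * 57) mod 71 = 25
  57^9 mod 71 = (25 * 57) mod 71 = 5
Result: shared secret = 5.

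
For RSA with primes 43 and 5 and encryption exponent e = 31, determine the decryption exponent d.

Step 1: n = 43 * 5 = 215.
Step 2: phi(n) = 42 * 4 = 168.
Step 3: Find d such that 31 * d = 1 (mod 168).
Step 4: d = 31^(-1) mod 168 = 103.
Verification: 31 * 103 = 3193 = 19 * 168 + 1.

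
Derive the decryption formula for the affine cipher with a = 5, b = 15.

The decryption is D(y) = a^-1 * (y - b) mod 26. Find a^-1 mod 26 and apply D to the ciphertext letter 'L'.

Step 1: Find a^-1, the modular inverse of 5 mod 26.
Step 2: We need 5 * a^-1 = 1 (mod 26).
Step 3: 5 * 21 = 105 = 4 * 26 + 1, so a^-1 = 21.
Step 4: D(y) = 21(y - 15) mod 26.
Step 5: Apply to 'L' (y = 11): D(11) = 21 * (11 - 15) mod 26 = 21 * -4 mod 26 = 20 -> 'U'.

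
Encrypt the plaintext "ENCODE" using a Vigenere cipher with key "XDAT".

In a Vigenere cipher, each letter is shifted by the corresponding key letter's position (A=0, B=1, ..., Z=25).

Step 1: Repeat key to match plaintext length:
  Plaintext: ENCODE
  Key:       XDATXD
Step 2: Encrypt each letter:
  E(4) + X(23) = (4+23) mod 26 = 1 = B
  N(13) + D(3) = (13+3) mod 26 = 16 = Q
  C(2) + A(0) = (2+0) mod 26 = 2 = C
  O(14) + T(19) = (14+19) mod 26 = 7 = H
  D(3) + X(23) = (3+23) mod 26 = 0 = A
  E(4) + D(3) = (4+3) mod 26 = 7 = H
Ciphertext: BQCHAH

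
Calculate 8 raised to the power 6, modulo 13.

Step 1: Compute 8^6 mod 13 step by step, reducing modulo 13 at each step.
  8^1 mod 13 = 8
  8^2 mod 13 = (8 * 8) mod 13 = 12
  8^3 mod 13 = (12 * 8) mod 13 = 5
  8^4 mod 13 = (5 * 8) mod 13 = 1
  8^5 mod 13 = (1 * 8) mod 13 = 8
  8^6 mod 13 = (8 * 8) mod 13 = 12
Step 2: Result = 12.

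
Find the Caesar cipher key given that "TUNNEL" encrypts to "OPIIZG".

Step 1: Compare first letters: T (position 19) -> O (position 14).
Step 2: Shift = (14 - 19) mod 26 = 21.
The shift value is 21.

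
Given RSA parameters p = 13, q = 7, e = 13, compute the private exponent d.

Step 1: n = 13 * 7 = 91.
Step 2: phi(n) = 12 * 6 = 72.
Step 3: Find d such that 13 * d = 1 (mod 72).
Step 4: d = 13^(-1) mod 72 = 61.
Verification: 13 * 61 = 793 = 11 * 72 + 1.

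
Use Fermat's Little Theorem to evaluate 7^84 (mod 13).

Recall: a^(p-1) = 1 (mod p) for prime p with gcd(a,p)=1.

Step 1: Since 13 is prime, by Fermat's Little Theorem: 7^12 = 1 (mod 13).
Step 2: Reduce exponent: 84 mod 12 = 0.
Step 3: So 7^84 = 7^0 (mod 13).
Step 4: 7^0 mod 13 = 1.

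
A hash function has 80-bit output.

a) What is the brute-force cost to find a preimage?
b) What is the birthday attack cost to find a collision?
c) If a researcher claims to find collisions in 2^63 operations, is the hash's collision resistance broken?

Step 1: Preimage resistance requires brute-force of 2^80 operations.
Step 2: Collision resistance (birthday bound) = 2^(80/2) = 2^40.
Step 3: The claimed attack costs 2^63 operations.
Step 4: Since 2^63 >= 2^40, the claimed attack is no faster than the generic birthday attack, so this does not break collision resistance.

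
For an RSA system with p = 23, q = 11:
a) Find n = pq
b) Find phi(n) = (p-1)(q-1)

Step 1: n = p * q = 23 * 11 = 253.
Step 2: phi(n) = (p-1)(q-1) = 22 * 10 = 220.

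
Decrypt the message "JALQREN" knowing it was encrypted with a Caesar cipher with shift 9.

Step 1: Reverse the shift by subtracting 9 from each letter position.
  J (position 9) -> position (9-9) mod 26 = 0 -> A
  A (position 0) -> position (0-9) mod 26 = 17 -> R
  L (position 11) -> position (11-9) mod 26 = 2 -> C
  Q (position 16) -> position (16-9) mod 26 = 7 -> H
  R (position 17) -> position (17-9) mod 26 = 8 -> I
  E (position 4) -> position (4-9) mod 26 = 21 -> V
  N (position 13) -> position (13-9) mod 26 = 4 -> E
Decrypted message: ARCHIVE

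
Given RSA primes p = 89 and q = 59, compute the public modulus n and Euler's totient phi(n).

Step 1: n = p * q = 89 * 59 = 5251.
Step 2: phi(n) = (p-1)(q-1) = 88 * 58 = 5104.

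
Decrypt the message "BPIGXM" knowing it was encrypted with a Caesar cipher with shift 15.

Step 1: Reverse the shift by subtracting 15 from each letter position.
  B (position 1) -> position (1-15) mod 26 = 12 -> M
  P (position 15) -> position (15-15) mod 26 = 0 -> A
  I (position 8) -> position (8-15) mod 26 = 19 -> T
  G (position 6) -> position (6-15) mod 26 = 17 -> R
  X (position 23) -> position (23-15) mod 26 = 8 -> I
  M (position 12) -> position (12-15) mod 26 = 23 -> X
Decrypted message: MATRIX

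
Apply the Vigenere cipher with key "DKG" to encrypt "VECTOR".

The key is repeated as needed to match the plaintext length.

Step 1: Repeat key to match plaintext length:
  Plaintext: VECTOR
  Key:       DKGDKG
Step 2: Encrypt each letter:
  V(21) + D(3) = (21+3) mod 26 = 24 = Y
  E(4) + K(10) = (4+10) mod 26 = 14 = O
  C(2) + G(6) = (2+6) mod 26 = 8 = I
  T(19) + D(3) = (19+3) mod 26 = 22 = W
  O(14) + K(10) = (14+10) mod 26 = 24 = Y
  R(17) + G(6) = (17+6) mod 26 = 23 = X
Ciphertext: YOIWYX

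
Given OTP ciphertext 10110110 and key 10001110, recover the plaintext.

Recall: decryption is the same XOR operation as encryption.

Step 1: XOR ciphertext with key:
  Ciphertext: 10110110
  Key:        10001110
  XOR:        00111000
Step 2: Plaintext = 00111000 = 56 in decimal.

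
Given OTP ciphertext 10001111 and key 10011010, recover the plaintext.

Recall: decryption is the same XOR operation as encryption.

Step 1: XOR ciphertext with key:
  Ciphertext: 10001111
  Key:        10011010
  XOR:        00010101
Step 2: Plaintext = 00010101 = 21 in decimal.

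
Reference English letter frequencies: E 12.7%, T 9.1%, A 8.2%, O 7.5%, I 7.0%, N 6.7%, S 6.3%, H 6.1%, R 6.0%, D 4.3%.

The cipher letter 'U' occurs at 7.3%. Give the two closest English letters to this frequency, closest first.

Step 1: Observed frequency of 'U' is 7.3%.
Step 2: Compute distances to each reference frequency and sort:
  O (7.5%): difference = 0.2% <-- BEST
  I (7.0%): difference = 0.3% <-- RUNNER-UP
  N (6.7%): difference = 0.6%
  A (8.2%): difference = 0.9%
  S (6.3%): difference = 1.0%
Step 3: Most likely is 'O' (7.5%, diff 0.2%); second most likely is 'I' (7.0%, diff 0.3%).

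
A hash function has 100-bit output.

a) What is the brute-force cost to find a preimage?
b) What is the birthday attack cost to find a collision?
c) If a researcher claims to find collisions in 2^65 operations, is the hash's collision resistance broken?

Step 1: Preimage resistance requires brute-force of 2^100 operations.
Step 2: Collision resistance (birthday bound) = 2^(100/2) = 2^50.
Step 3: The claimed attack costs 2^65 operations.
Step 4: Since 2^65 >= 2^50, the claimed attack is no faster than the generic birthday attack, so this does not break collision resistance.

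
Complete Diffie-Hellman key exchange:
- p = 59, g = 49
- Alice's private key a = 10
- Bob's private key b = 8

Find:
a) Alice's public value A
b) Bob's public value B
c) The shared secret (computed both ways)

Step 1: A = g^a mod p = 49^10 mod 59 = 25.
Step 2: B = g^b mod p = 49^8 mod 59 = 15.
Step 3: Alice computes s = B^a mod p = 15^10 mod 59 = 19.
Step 4: Bob computes s = A^b mod p = 25^8 mod 59 = 19.
Both sides agree: shared secret = 19.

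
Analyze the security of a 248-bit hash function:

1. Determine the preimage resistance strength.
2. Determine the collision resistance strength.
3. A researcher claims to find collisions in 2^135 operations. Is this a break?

Step 1: Preimage resistance requires brute-force of 2^248 operations.
Step 2: Collision resistance (birthday bound) = 2^(248/2) = 2^124.
Step 3: The claimed attack costs 2^135 operations.
Step 4: Since 2^135 >= 2^124, the claimed attack is no faster than the generic birthday attack, so this does not break collision resistance.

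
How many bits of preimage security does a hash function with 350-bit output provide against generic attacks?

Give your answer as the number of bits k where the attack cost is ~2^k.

Step 1: The hash has a 350-bit output.
Step 2: Preimage resistance means: given a digest h(x), it should be infeasible to find any input that hashes to it.
With a 350-bit output there are 2^350 possible digests, so a generic brute-force preimage search costs about 2^350 evaluations.
Step 3: Security level = 350 bits.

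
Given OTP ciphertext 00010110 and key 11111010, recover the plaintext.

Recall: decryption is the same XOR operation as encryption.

Step 1: XOR ciphertext with key:
  Ciphertext: 00010110
  Key:        11111010
  XOR:        11101100
Step 2: Plaintext = 11101100 = 236 in decimal.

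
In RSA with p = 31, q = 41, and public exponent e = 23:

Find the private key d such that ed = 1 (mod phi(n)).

Step 1: n = 31 * 41 = 1271.
Step 2: phi(n) = 30 * 40 = 1200.
Step 3: Find d such that 23 * d = 1 (mod 1200).
Step 4: d = 23^(-1) mod 1200 = 887.
Verification: 23 * 887 = 20401 = 17 * 1200 + 1.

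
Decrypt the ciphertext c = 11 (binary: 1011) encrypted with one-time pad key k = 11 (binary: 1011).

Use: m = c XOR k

Step 1: XOR ciphertext with key:
  Ciphertext: 1011
  Key:        1011
  XOR:        0000
Step 2: Plaintext = 0000 = 0 in decimal.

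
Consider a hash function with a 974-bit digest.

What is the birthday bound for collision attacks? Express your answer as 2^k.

Step 1: The birthday paradox gives collision probability ~50% after sqrt(2^n) = 2^(n/2) hashes.
Step 2: For 974-bit output: 2^(974/2) = 2^487.
Step 3: Approximately 2^487 hash computations needed.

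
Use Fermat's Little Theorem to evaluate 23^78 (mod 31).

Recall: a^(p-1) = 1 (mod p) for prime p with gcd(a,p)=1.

Step 1: Since 31 is prime, by Fermat's Little Theorem: 23^30 = 1 (mod 31).
Step 2: Reduce exponent: 78 mod 30 = 18.
Step 3: So 23^78 = 23^18 (mod 31).
Step 4: 23^18 mod 31 = 16.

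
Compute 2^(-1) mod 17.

Step 1: We need x such that 2 * x = 1 (mod 17).
Step 2: Using the extended Euclidean algorithm or trial:
  2 * 9 = 18 = 1 * 17 + 1.
Step 3: Since 18 mod 17 = 1, the inverse is x = 9.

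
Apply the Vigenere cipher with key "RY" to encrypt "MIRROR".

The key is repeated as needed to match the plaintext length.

Step 1: Repeat key to match plaintext length:
  Plaintext: MIRROR
  Key:       RYRYRY
Step 2: Encrypt each letter:
  M(12) + R(17) = (12+17) mod 26 = 3 = D
  I(8) + Y(24) = (8+24) mod 26 = 6 = G
  R(17) + R(17) = (17+17) mod 26 = 8 = I
  R(17) + Y(24) = (17+24) mod 26 = 15 = P
  O(14) + R(17) = (14+17) mod 26 = 5 = F
  R(17) + Y(24) = (17+24) mod 26 = 15 = P
Ciphertext: DGIPFP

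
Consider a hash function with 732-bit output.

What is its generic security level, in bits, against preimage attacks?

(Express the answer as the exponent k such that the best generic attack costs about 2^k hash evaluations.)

Step 1: The hash has a 732-bit output.
Step 2: Preimage resistance means: given a digest h(x), it should be infeasible to find any input that hashes to it.
With a 732-bit output there are 2^732 possible digests, so a generic brute-force preimage search costs about 2^732 evaluations.
Step 3: Security level = 732 bits.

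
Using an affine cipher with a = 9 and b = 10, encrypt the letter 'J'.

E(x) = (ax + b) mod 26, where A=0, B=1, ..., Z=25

Step 1: Convert 'J' to number: x = 9.
Step 2: E(9) = (9 * 9 + 10) mod 26 = 91 mod 26 = 13.
Step 3: Convert 13 back to letter: N.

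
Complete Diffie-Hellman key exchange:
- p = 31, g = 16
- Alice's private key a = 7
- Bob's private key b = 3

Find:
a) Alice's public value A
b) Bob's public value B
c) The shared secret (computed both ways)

Step 1: A = g^a mod p = 16^7 mod 31 = 8.
Step 2: B = g^b mod p = 16^3 mod 31 = 4.
Step 3: Alice computes s = B^a mod p = 4^7 mod 31 = 16.
Step 4: Bob computes s = A^b mod p = 8^3 mod 31 = 16.
Both sides agree: shared secret = 16.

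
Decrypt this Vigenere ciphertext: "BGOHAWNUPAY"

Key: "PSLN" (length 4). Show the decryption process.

Step 1: Key 'PSLN' has length 4. Extended key: PSLNPSLNPSL
Step 2: Decrypt each position:
  B(1) - P(15) = 12 = M
  G(6) - S(18) = 14 = O
  O(14) - L(11) = 3 = D
  H(7) - N(13) = 20 = U
  A(0) - P(15) = 11 = L
  W(22) - S(18) = 4 = E
  N(13) - L(11) = 2 = C
  U(20) - N(13) = 7 = H
  P(15) - P(15) = 0 = A
  A(0) - S(18) = 8 = I
  Y(24) - L(11) = 13 = N
Plaintext: MODULECHAIN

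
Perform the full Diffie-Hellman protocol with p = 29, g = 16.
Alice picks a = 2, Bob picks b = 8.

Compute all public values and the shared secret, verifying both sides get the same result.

Step 1: A = g^a mod p = 16^2 mod 29 = 24.
Step 2: B = g^b mod p = 16^8 mod 29 = 16.
Step 3: Alice computes s = B^a mod p = 16^2 mod 29 = 24.
Step 4: Bob computes s = A^b mod p = 24^8 mod 29 = 24.
Both sides agree: shared secret = 24.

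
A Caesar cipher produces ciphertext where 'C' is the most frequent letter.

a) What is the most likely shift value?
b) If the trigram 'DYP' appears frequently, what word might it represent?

Step 1: In English, 'E' is the most frequent letter (12.7%).
Step 2: The most frequent ciphertext letter is 'C' (position 2).
Step 3: Shift = (2 - 4) mod 26 = 24.
Step 4: Decrypt 'DYP' by shifting back 24:
  D -> F
  Y -> A
  P -> R
Step 5: 'DYP' decrypts to 'FAR'.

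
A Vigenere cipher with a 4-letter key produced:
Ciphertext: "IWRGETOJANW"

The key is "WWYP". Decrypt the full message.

Step 1: Key 'WWYP' has length 4. Extended key: WWYPWWYPWWY
Step 2: Decrypt each position:
  I(8) - W(22) = 12 = M
  W(22) - W(22) = 0 = A
  R(17) - Y(24) = 19 = T
  G(6) - P(15) = 17 = R
  E(4) - W(22) = 8 = I
  T(19) - W(22) = 23 = X
  O(14) - Y(24) = 16 = Q
  J(9) - P(15) = 20 = U
  A(0) - W(22) = 4 = E
  N(13) - W(22) = 17 = R
  W(22) - Y(24) = 24 = Y
Plaintext: MATRIXQUERY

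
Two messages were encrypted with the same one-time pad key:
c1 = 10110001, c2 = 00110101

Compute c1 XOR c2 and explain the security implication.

Step 1: c1 XOR c2 = (m1 XOR k) XOR (m2 XOR k).
Step 2: By XOR associativity/commutativity: = m1 XOR m2 XOR k XOR k = m1 XOR m2.
Step 3: 10110001 XOR 00110101 = 10000100 = 132.
Step 4: The key cancels out! An attacker learns m1 XOR m2 = 132, revealing the relationship between plaintexts.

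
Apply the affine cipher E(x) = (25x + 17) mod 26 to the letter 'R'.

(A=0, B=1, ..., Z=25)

Step 1: Convert 'R' to number: x = 17.
Step 2: E(17) = (25 * 17 + 17) mod 26 = 442 mod 26 = 0.
Step 3: Convert 0 back to letter: A.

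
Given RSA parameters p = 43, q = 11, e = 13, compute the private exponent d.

Step 1: n = 43 * 11 = 473.
Step 2: phi(n) = 42 * 10 = 420.
Step 3: Find d such that 13 * d = 1 (mod 420).
Step 4: d = 13^(-1) mod 420 = 97.
Verification: 13 * 97 = 1261 = 3 * 420 + 1.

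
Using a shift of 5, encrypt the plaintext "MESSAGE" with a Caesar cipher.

Step 1: For each letter, shift forward by 5 positions (mod 26).
  M (position 12) -> position (12+5) mod 26 = 17 -> R
  E (position 4) -> position (4+5) mod 26 = 9 -> J
  S (position 18) -> position (18+5) mod 26 = 23 -> X
  S (position 18) -> position (18+5) mod 26 = 23 -> X
  A (position 0) -> position (0+5) mod 26 = 5 -> F
  G (position 6) -> position (6+5) mod 26 = 11 -> L
  E (position 4) -> position (4+5) mod 26 = 9 -> J
Result: RJXXFLJ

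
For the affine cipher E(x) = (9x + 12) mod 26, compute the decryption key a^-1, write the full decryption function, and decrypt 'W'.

Step 1: Find a^-1, the modular inverse of 9 mod 26.
Step 2: We need 9 * a^-1 = 1 (mod 26).
Step 3: 9 * 3 = 27 = 1 * 26 + 1, so a^-1 = 3.
Step 4: D(y) = 3(y - 12) mod 26.
Step 5: Apply to 'W' (y = 22): D(22) = 3 * (22 - 12) mod 26 = 3 * 10 mod 26 = 4 -> 'E'.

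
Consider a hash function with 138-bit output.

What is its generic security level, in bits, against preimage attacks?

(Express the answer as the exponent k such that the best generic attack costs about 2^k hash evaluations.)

Step 1: The hash has a 138-bit output.
Step 2: Preimage resistance means: given a digest h(x), it should be infeasible to find any input that hashes to it.
With a 138-bit output there are 2^138 possible digests, so a generic brute-force preimage search costs about 2^138 evaluations.
Step 3: Security level = 138 bits.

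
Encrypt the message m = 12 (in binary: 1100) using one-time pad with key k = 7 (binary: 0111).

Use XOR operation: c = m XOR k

Step 1: Write out the XOR operation bit by bit:
  Message: 1100
  Key:     0111
  XOR:     1011
Step 2: Convert to decimal: 1011 = 11.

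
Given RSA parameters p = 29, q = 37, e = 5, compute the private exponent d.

Step 1: n = 29 * 37 = 1073.
Step 2: phi(n) = 28 * 36 = 1008.
Step 3: Find d such that 5 * d = 1 (mod 1008).
Step 4: d = 5^(-1) mod 1008 = 605.
Verification: 5 * 605 = 3025 = 3 * 1008 + 1.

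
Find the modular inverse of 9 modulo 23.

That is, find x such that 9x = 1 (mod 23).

Step 1: We need x such that 9 * x = 1 (mod 23).
Step 2: Using the extended Euclidean algorithm or trial:
  9 * 18 = 162 = 7 * 23 + 1.
Step 3: Since 162 mod 23 = 1, the inverse is x = 18.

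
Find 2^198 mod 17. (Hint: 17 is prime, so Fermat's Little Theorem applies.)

Step 1: Since 17 is prime, by Fermat's Little Theorem: 2^16 = 1 (mod 17).
Step 2: Reduce exponent: 198 mod 16 = 6.
Step 3: So 2^198 = 2^6 (mod 17).
Step 4: 2^6 mod 17 = 13.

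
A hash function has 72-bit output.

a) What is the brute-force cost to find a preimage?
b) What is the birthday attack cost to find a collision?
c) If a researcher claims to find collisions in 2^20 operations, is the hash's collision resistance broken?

Step 1: Preimage resistance requires brute-force of 2^72 operations.
Step 2: Collision resistance (birthday bound) = 2^(72/2) = 2^36.
Step 3: The claimed attack costs 2^20 operations.
Step 4: Since 2^20 < 2^36, the claimed attack beats the generic birthday bound, so collision resistance is broken.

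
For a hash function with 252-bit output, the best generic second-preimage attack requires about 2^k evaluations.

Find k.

Step 1: The hash has a 252-bit output.
Step 2: Second-preimage resistance means: given a specific input x, it should be infeasible to find a different y with h(y) = h(x).
With a 252-bit output, a generic search for a second preimage costs about 2^252 evaluations (each trial matches the fixed target with probability 2^-252).
Step 3: Security level = 252 bits.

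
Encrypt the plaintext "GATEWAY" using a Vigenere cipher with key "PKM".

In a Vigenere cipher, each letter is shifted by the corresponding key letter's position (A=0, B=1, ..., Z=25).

Step 1: Repeat key to match plaintext length:
  Plaintext: GATEWAY
  Key:       PKMPKMP
Step 2: Encrypt each letter:
  G(6) + P(15) = (6+15) mod 26 = 21 = V
  A(0) + K(10) = (0+10) mod 26 = 10 = K
  T(19) + M(12) = (19+12) mod 26 = 5 = F
  E(4) + P(15) = (4+15) mod 26 = 19 = T
  W(22) + K(10) = (22+10) mod 26 = 6 = G
  A(0) + M(12) = (0+12) mod 26 = 12 = M
  Y(24) + P(15) = (24+15) mod 26 = 13 = N
Ciphertext: VKFTGMN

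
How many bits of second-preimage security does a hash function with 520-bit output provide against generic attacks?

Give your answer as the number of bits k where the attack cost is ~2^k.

Step 1: The hash has a 520-bit output.
Step 2: Second-preimage resistance means: given a specific input x, it should be infeasible to find a different y with h(y) = h(x).
With a 520-bit output, a generic search for a second preimage costs about 2^520 evaluations (each trial matches the fixed target with probability 2^-520).
Step 3: Security level = 520 bits.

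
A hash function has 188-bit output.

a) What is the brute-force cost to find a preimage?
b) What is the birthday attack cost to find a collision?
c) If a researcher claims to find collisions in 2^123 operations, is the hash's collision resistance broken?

Step 1: Preimage resistance requires brute-force of 2^188 operations.
Step 2: Collision resistance (birthday bound) = 2^(188/2) = 2^94.
Step 3: The claimed attack costs 2^123 operations.
Step 4: Since 2^123 >= 2^94, the claimed attack is no faster than the generic birthday attack, so this does not break collision resistance.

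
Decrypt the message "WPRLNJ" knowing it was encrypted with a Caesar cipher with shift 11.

Step 1: Reverse the shift by subtracting 11 from each letter position.
  W (position 22) -> position (22-11) mod 26 = 11 -> L
  P (position 15) -> position (15-11) mod 26 = 4 -> E
  R (position 17) -> position (17-11) mod 26 = 6 -> G
  L (position 11) -> position (11-11) mod 26 = 0 -> A
  N (position 13) -> position (13-11) mod 26 = 2 -> C
  J (position 9) -> position (9-11) mod 26 = 24 -> Y
Decrypted message: LEGACY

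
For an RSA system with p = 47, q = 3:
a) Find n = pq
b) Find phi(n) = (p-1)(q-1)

Step 1: n = p * q = 47 * 3 = 141.
Step 2: phi(n) = (p-1)(q-1) = 46 * 2 = 92.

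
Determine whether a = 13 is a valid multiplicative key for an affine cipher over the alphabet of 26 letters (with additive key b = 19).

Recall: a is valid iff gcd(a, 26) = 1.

Step 1: Compute gcd(13, 26).
Step 2: gcd(13, 26) = 13.
Since gcd = 13 != 1, 13 shares a common factor with 26, so it cannot be used.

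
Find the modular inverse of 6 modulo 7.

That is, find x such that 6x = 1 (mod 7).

Step 1: We need x such that 6 * x = 1 (mod 7).
Step 2: Using the extended Euclidean algorithm or trial:
  6 * 6 = 36 = 5 * 7 + 1.
Step 3: Since 36 mod 7 = 1, the inverse is x = 6.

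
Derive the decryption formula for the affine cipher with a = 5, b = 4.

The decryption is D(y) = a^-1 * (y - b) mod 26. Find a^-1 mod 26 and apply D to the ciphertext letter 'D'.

Step 1: Find a^-1, the modular inverse of 5 mod 26.
Step 2: We need 5 * a^-1 = 1 (mod 26).
Step 3: 5 * 21 = 105 = 4 * 26 + 1, so a^-1 = 21.
Step 4: D(y) = 21(y - 4) mod 26.
Step 5: Apply to 'D' (y = 3): D(3) = 21 * (3 - 4) mod 26 = 21 * -1 mod 26 = 5 -> 'F'.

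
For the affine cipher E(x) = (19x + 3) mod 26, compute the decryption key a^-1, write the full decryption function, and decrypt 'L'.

Step 1: Find a^-1, the modular inverse of 19 mod 26.
Step 2: We need 19 * a^-1 = 1 (mod 26).
Step 3: 19 * 11 = 209 = 8 * 26 + 1, so a^-1 = 11.
Step 4: D(y) = 11(y - 3) mod 26.
Step 5: Apply to 'L' (y = 11): D(11) = 11 * (11 - 3) mod 26 = 11 * 8 mod 26 = 10 -> 'K'.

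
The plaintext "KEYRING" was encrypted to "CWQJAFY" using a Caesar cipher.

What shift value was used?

Step 1: Compare first letters: K (position 10) -> C (position 2).
Step 2: Shift = (2 - 10) mod 26 = 18.
The shift value is 18.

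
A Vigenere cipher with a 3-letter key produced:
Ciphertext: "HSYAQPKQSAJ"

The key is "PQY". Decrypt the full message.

Step 1: Key 'PQY' has length 3. Extended key: PQYPQYPQYPQ
Step 2: Decrypt each position:
  H(7) - P(15) = 18 = S
  S(18) - Q(16) = 2 = C
  Y(24) - Y(24) = 0 = A
  A(0) - P(15) = 11 = L
  Q(16) - Q(16) = 0 = A
  P(15) - Y(24) = 17 = R
  K(10) - P(15) = 21 = V
  Q(16) - Q(16) = 0 = A
  S(18) - Y(24) = 20 = U
  A(0) - P(15) = 11 = L
  J(9) - Q(16) = 19 = T
Plaintext: SCALARVAULT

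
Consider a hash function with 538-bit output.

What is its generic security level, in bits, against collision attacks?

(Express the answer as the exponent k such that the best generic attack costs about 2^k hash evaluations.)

Step 1: The hash has a 538-bit output.
Step 2: Collision resistance means it should be infeasible to find any x != y with h(x) = h(y).
By the birthday bound, a generic collision search succeeds after about sqrt(2^538) = 2^(538/2) = 2^269 evaluations.
Step 3: Security level = 269 bits.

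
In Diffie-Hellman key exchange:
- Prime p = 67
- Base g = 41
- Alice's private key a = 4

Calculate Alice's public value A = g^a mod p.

Step 1: A = g^a mod p = 41^4 mod 67.
  41^1 mod 67 = 41
  41^2 mod 67 = (41 * 41) mod 67 = 6
  41^3 mod 67 = (6 * 41) mod 67 = 45
  41^4 mod 67 = (45 * 41) mod 67 = 36
Result: A = 36.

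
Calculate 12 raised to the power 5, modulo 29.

Step 1: Compute 12^5 mod 29 step by step, reducing modulo 29 at each step.
  12^1 mod 29 = 12
  12^2 mod 29 = (12 * 12) mod 29 = 28
  12^3 mod 29 = (28 * 12) mod 29 = 17
  12^4 mod 29 = (17 * 12) mod 29 = 1
  12^5 mod 29 = (1 * 12) mod 29 = 12
Step 2: Result = 12.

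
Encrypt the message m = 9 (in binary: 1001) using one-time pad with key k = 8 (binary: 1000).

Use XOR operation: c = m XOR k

Step 1: Write out the XOR operation bit by bit:
  Message: 1001
  Key:     1000
  XOR:     0001
Step 2: Convert to decimal: 0001 = 1.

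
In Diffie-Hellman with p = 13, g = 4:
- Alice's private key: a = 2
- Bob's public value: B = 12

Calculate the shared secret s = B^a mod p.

Step 1: s = B^a mod p = 12^2 mod 13.
  12^1 mod 13 = 12
  12^2 mod 13 = (12 * 12) mod 13 = 1
Result: shared secret = 1.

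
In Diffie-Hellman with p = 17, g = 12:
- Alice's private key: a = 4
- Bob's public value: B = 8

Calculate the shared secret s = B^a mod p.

Step 1: s = B^a mod p = 8^4 mod 17.
  8^1 mod 17 = 8
  8^2 mod 17 = (8 * 8) mod 17 = 13
  8^3 mod 17 = (13 * 8) mod 17 = 2
  8^4 mod 17 = (2 * 8) mod 17 = 16
Result: shared secret = 16.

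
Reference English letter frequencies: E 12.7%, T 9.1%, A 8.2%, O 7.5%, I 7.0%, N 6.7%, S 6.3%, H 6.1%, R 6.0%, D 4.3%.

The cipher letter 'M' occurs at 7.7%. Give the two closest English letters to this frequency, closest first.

Step 1: Observed frequency of 'M' is 7.7%.
Step 2: Compute distances to each reference frequency and sort:
  O (7.5%): difference = 0.2% <-- BEST
  A (8.2%): difference = 0.5% <-- RUNNER-UP
  I (7.0%): difference = 0.7%
  N (6.7%): difference = 1.0%
  T (9.1%): difference = 1.4%
Step 3: Most likely is 'O' (7.5%, diff 0.2%); second most likely is 'A' (8.2%, diff 0.5%).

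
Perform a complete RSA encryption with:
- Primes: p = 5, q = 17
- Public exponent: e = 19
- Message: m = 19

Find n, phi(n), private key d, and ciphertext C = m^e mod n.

Step 1: n = 5 * 17 = 85.
Step 2: phi(n) = (5-1)(17-1) = 4 * 16 = 64.
Step 3: Find d = 19^(-1) mod 64 = 27.
  Verify: 19 * 27 = 513 = 1 (mod 64).
Step 4: C = 19^19 mod 85 = 59.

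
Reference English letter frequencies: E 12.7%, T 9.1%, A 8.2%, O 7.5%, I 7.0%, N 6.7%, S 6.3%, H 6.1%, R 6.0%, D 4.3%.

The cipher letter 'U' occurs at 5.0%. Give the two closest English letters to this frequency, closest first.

Step 1: Observed frequency of 'U' is 5.0%.
Step 2: Compute distances to each reference frequency and sort:
  D (4.3%): difference = 0.7% <-- BEST
  R (6.0%): difference = 1.0% <-- RUNNER-UP
  H (6.1%): difference = 1.1%
  S (6.3%): difference = 1.3%
  N (6.7%): difference = 1.7%
Step 3: Most likely is 'D' (4.3%, diff 0.7%); second most likely is 'R' (6.0%, diff 1.0%).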